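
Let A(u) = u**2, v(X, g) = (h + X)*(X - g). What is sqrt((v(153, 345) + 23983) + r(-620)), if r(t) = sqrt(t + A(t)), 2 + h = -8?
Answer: sqrt(-3473 + 2*sqrt(95945)) ≈ 53.418*I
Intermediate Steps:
h = -10 (h = -2 - 8 = -10)
v(X, g) = (-10 + X)*(X - g)
r(t) = sqrt(t + t**2)
sqrt((v(153, 345) + 23983) + r(-620)) = sqrt(((153**2 - 10*153 + 10*345 - 1*153*345) + 23983) + sqrt(-620*(1 - 620))) = sqrt(((23409 - 1530 + 3450 - 52785) + 23983) + sqrt(-620*(-619))) = sqrt((-27456 + 23983) + sqrt(383780)) = sqrt(-3473 + 2*sqrt(95945))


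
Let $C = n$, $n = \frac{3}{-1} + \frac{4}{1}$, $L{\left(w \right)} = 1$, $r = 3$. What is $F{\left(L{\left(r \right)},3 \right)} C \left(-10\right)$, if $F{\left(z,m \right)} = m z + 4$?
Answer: $-70$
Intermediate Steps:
$n = 1$ ($n = 3 \left(-1\right) + 4 \cdot 1 = -3 + 4 = 1$)
$C = 1$
$F{\left(z,m \right)} = 4 + m z$
$F{\left(L{\left(r \right)},3 \right)} C \left(-10\right) = \left(4 + 3 \cdot 1\right) 1 \left(-10\right) = \left(4 + 3\right) 1 \left(-10\right) = 7 \cdot 1 \left(-10\right) = 7 \left(-10\right) = -70$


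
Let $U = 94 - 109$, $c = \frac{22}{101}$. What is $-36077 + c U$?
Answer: $- \frac{3644107}{101} \approx -36080.0$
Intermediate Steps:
$c = \frac{22}{101}$ ($c = 22 \cdot \frac{1}{101} = \frac{22}{101} \approx 0.21782$)
$U = -15$ ($U = 94 - 109 = -15$)
$-36077 + c U = -36077 + \frac{22}{101} \left(-15\right) = -36077 - \frac{330}{101} = - \frac{3644107}{101}$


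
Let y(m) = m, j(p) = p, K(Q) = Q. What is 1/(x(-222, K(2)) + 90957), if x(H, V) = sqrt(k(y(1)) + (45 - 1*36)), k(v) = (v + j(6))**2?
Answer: 90957/8273175791 - sqrt(58)/8273175791 ≈ 1.0993e-5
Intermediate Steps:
k(v) = (6 + v)**2 (k(v) = (v + 6)**2 = (6 + v)**2)
x(H, V) = sqrt(58) (x(H, V) = sqrt((6 + 1)**2 + (45 - 1*36)) = sqrt(7**2 + (45 - 36)) = sqrt(49 + 9) = sqrt(58))
1/(x(-222, K(2)) + 90957) = 1/(sqrt(58) + 90957) = 1/(90957 + sqrt(58))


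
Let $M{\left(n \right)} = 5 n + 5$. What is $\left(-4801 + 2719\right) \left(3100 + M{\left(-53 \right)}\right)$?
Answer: $-5912880$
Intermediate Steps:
$M{\left(n \right)} = 5 + 5 n$
$\left(-4801 + 2719\right) \left(3100 + M{\left(-53 \right)}\right) = \left(-4801 + 2719\right) \left(3100 + \left(5 + 5 \left(-53\right)\right)\right) = - 2082 \left(3100 + \left(5 - 265\right)\right) = - 2082 \left(3100 - 260\right) = \left(-2082\right) 2840 = -5912880$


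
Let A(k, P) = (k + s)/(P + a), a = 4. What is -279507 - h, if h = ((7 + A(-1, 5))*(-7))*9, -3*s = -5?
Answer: -837184/3 ≈ -2.7906e+5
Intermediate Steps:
s = 5/3 (s = -1/3*(-5) = 5/3 ≈ 1.6667)
A(k, P) = (5/3 + k)/(4 + P) (A(k, P) = (k + 5/3)/(P + 4) = (5/3 + k)/(4 + P))
h = -1337/3 (h = ((7 + (5/3 - 1)/(4 + 5))*(-7))*9 = ((7 + (2/3)/9)*(-7))*9 = ((7 + (1/9)*(2/3))*(-7))*9 = ((7 + 2/27)*(-7))*9 = ((191/27)*(-7))*9 = -1337/27*9 = -1337/3 ≈ -445.67)
-279507 - h = -279507 - 1*(-1337/3) = -279507 + 1337/3 = -837184/3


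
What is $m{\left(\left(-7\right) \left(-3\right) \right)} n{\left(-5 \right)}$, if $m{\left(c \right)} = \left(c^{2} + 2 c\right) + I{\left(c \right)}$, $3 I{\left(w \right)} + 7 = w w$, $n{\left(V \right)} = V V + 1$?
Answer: $\frac{48958}{3} \approx 16319.0$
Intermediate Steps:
$n{\left(V \right)} = 1 + V^{2}$ ($n{\left(V \right)} = V^{2} + 1 = 1 + V^{2}$)
$I{\left(w \right)} = - \frac{7}{3} + \frac{w^{2}}{3}$ ($I{\left(w \right)} = - \frac{7}{3} + \frac{w w}{3} = - \frac{7}{3} + \frac{w^{2}}{3}$)
$m{\left(c \right)} = - \frac{7}{3} + 2 c + \frac{4 c^{2}}{3}$ ($m{\left(c \right)} = \left(c^{2} + 2 c\right) + \left(- \frac{7}{3} + \frac{c^{2}}{3}\right) = - \frac{7}{3} + 2 c + \frac{4 c^{2}}{3}$)
$m{\left(\left(-7\right) \left(-3\right) \right)} n{\left(-5 \right)} = \left(- \frac{7}{3} + 2 \left(\left(-7\right) \left(-3\right)\right) + \frac{4 \left(\left(-7\right) \left(-3\right)\right)^{2}}{3}\right) \left(1 + \left(-5\right)^{2}\right) = \left(- \frac{7}{3} + 2 \cdot 21 + \frac{4 \cdot 21^{2}}{3}\right) \left(1 + 25\right) = \left(- \frac{7}{3} + 42 + \frac{4}{3} \cdot 441\right) 26 = \left(- \frac{7}{3} + 42 + 588\right) 26 = \frac{1883}{3} \cdot 26 = \frac{48958}{3}$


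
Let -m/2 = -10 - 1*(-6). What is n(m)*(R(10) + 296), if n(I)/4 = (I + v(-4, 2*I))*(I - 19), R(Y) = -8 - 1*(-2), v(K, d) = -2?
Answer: -76560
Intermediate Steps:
R(Y) = -6 (R(Y) = -8 + 2 = -6)
m = 8 (m = -2*(-10 - 1*(-6)) = -2*(-10 + 6) = -2*(-4) = 8)
n(I) = 4*(-19 + I)*(-2 + I) (n(I) = 4*((I - 2)*(I - 19)) = 4*((-2 + I)*(-19 + I)) = 4*((-19 + I)*(-2 + I)) = 4*(-19 + I)*(-2 + I))
n(m)*(R(10) + 296) = (152 - 84*8 + 4*8²)*(-6 + 296) = (152 - 672 + 4*64)*290 = (152 - 672 + 256)*290 = -264*290 = -76560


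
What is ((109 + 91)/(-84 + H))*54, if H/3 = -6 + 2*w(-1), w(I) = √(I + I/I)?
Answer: -1800/17 ≈ -105.88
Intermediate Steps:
w(I) = √(1 + I) (w(I) = √(I + 1) = √(1 + I))
H = -18 (H = 3*(-6 + 2*√(1 - 1)) = 3*(-6 + 2*√0) = 3*(-6 + 2*0) = 3*(-6 + 0) = 3*(-6) = -18)
((109 + 91)/(-84 + H))*54 = ((109 + 91)/(-84 - 18))*54 = (200/(-102))*54 = (200*(-1/102))*54 = -100/51*54 = -1800/17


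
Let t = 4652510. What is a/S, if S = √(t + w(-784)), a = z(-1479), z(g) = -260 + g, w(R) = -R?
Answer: -1739*√4653294/4653294 ≈ -0.80616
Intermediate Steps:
a = -1739 (a = -260 - 1479 = -1739)
S = √4653294 (S = √(4652510 - 1*(-784)) = √(4652510 + 784) = √4653294 ≈ 2157.1)
a/S = -1739*√4653294/4653294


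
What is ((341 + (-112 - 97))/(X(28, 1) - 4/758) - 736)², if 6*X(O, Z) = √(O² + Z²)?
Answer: 56999076658388530240/105077486034361 - 156046744663050240*√785/105077486034361 ≈ 5.0084e+5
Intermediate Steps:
X(O, Z) = √(O² + Z²)/6
((341 + (-112 - 97))/(X(28, 1) - 4/758) - 736)² = ((341 + (-112 - 97))/(√(28² + 1²)/6 - 4/758) - 736)² = ((341 - 209)/(√(784 + 1)/6 - 4*1/758) - 736)² = (132/(√785/6 - 2/379) - 736)² = (132/(-2/379 + √785/6) - 736)² = (-736 + 132/(-2/379 + √785/6))²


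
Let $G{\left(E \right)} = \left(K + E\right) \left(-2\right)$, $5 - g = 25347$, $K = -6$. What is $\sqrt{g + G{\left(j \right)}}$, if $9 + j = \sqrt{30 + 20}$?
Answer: $\sqrt{-25312 - 10 \sqrt{2}} \approx 159.14 i$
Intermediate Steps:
$g = -25342$ ($g = 5 - 25347 = -25342$)
$j = -9 + 5 \sqrt{2}$ ($j = -9 + \sqrt{30 + 20} = -9 + \sqrt{50} = -9 + 5 \sqrt{2} \approx -1.9289$)
$G{\left(E \right)} = 12 - 2 E$ ($G{\left(E \right)} = \left(-6 + E\right) \left(-2\right) = 12 - 2 E$)
$\sqrt{g + G{\left(j \right)}} = \sqrt{-25342 + \left(12 - 2 \left(-9 + 5 \sqrt{2}\right)\right)} = \sqrt{-25342 + \left(12 + \left(18 - 10 \sqrt{2}\right)\right)} = \sqrt{-25342 + \left(30 - 10 \sqrt{2}\right)} = \sqrt{-25312 - 10 \sqrt{2}}$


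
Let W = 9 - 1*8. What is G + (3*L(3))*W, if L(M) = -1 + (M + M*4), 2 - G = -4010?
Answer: 4054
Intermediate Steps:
G = 4012 (G = 2 - 1*(-4010) = 2 + 4010 = 4012)
L(M) = -1 + 5*M (L(M) = -1 + (M + 4*M) = -1 + 5*M)
W = 1 (W = 9 - 8 = 1)
G + (3*L(3))*W = 4012 + (3*(-1 + 5*3))*1 = 4012 + (3*(-1 + 15))*1 = 4012 + (3*14)*1 = 4012 + 42*1 = 4012 + 42 = 4054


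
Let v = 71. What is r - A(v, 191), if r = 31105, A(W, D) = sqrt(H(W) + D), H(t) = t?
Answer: 31105 - sqrt(262) ≈ 31089.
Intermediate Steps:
A(W, D) = sqrt(D + W) (A(W, D) = sqrt(W + D) = sqrt(D + W))
r - A(v, 191) = 31105 - sqrt(191 + 71) = 31105 - sqrt(262)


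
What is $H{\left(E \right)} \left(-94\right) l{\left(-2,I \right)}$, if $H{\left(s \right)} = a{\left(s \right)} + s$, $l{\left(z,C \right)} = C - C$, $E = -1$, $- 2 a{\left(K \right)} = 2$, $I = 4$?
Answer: $0$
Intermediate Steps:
$a{\left(K \right)} = -1$ ($a{\left(K \right)} = \left(- \frac{1}{2}\right) 2 = -1$)
$l{\left(z,C \right)} = 0$
$H{\left(s \right)} = -1 + s$
$H{\left(E \right)} \left(-94\right) l{\left(-2,I \right)} = \left(-1 - 1\right) \left(-94\right) 0 = \left(-2\right) \left(-94\right) 0 = 188 \cdot 0 = 0$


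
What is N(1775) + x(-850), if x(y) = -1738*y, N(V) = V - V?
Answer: 1477300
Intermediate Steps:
N(V) = 0
N(1775) + x(-850) = 0 - 1738*(-850) = 0 + 1477300 = 1477300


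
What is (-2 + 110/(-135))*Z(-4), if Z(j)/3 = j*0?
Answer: 0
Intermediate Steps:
Z(j) = 0 (Z(j) = 3*(j*0) = 3*0 = 0)
(-2 + 110/(-135))*Z(-4) = (-2 + 110/(-135))*0 = (-2 + 110*(-1/135))*0 = (-2 - 22/27)*0 = -76/27*0 = 0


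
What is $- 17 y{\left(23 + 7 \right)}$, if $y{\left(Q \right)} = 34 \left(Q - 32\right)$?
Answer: $1156$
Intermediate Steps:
$y{\left(Q \right)} = -1088 + 34 Q$ ($y{\left(Q \right)} = 34 \left(-32 + Q\right) = -1088 + 34 Q$)
$- 17 y{\left(23 + 7 \right)} = - 17 \left(-1088 + 34 \left(23 + 7\right)\right) = - 17 \left(-1088 + 34 \cdot 30\right) = - 17 \left(-1088 + 1020\right) = \left(-17\right) \left(-68\right) = 1156$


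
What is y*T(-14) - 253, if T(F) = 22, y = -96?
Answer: -2365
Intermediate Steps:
y*T(-14) - 253 = -96*22 - 253 = -2112 - 253 = -2365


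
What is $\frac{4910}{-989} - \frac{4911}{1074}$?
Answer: $- \frac{3376773}{354062} \approx -9.5372$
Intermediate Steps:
$\frac{4910}{-989} - \frac{4911}{1074} = 4910 \left(- \frac{1}{989}\right) - \frac{1637}{358} = - \frac{4910}{989} - \frac{1637}{358} = - \frac{3376773}{354062}$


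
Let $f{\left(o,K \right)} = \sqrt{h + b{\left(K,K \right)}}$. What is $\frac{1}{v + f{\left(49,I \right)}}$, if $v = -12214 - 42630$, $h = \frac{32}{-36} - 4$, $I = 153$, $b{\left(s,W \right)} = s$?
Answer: $- \frac{493596}{27070777691} - \frac{3 \sqrt{1333}}{27070777691} \approx -1.8238 \cdot 10^{-5}$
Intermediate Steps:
$h = - \frac{44}{9}$ ($h = 32 \left(- \frac{1}{36}\right) - 4 = - \frac{8}{9} - 4 = - \frac{44}{9} \approx -4.8889$)
$v = -54844$
$f{\left(o,K \right)} = \sqrt{- \frac{44}{9} + K}$
$\frac{1}{v + f{\left(49,I \right)}} = \frac{1}{-54844 + \frac{\sqrt{-44 + 9 \cdot 153}}{3}} = \frac{1}{-54844 + \frac{\sqrt{-44 + 1377}}{3}} = \frac{1}{-54844 + \frac{\sqrt{1333}}{3}}$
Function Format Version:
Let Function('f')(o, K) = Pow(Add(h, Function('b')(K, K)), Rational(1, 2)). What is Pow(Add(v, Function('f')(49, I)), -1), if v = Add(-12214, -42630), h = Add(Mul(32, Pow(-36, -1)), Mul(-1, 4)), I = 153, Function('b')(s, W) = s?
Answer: Add(Rational(-493596, 27070777691), Mul(Rational(-3, 27070777691), Pow(1333, Rational(1, 2)))) ≈ -1.8238e-5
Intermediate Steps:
h = Rational(-44, 9) (h = Add(Mul(32, Rational(-1, 36)), -4) = Add(Rational(-8, 9), -4) = Rational(-44, 9) ≈ -4.8889)
v = -54844
Function('f')(o, K) = Pow(Add(Rational(-44, 9), K), Rational(1, 2))
Pow(Add(v, Function('f')(49, I)), -1) = Pow(Add(-54844, Mul(Rational(1, 3), Pow(Add(-44, Mul(9, 153)), Rational(1, 2)))), -1) = Pow(Add(-54844, Mul(Rational(1, 3), Pow(Add(-44, 1377), Rational(1, 2)))), -1) = Pow(Add(-54844, Mul(Rational(1, 3), Pow(1333, Rational(1, 2)))), -1)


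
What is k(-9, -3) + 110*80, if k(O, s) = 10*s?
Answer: 8770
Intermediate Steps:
k(-9, -3) + 110*80 = 10*(-3) + 110*80 = -30 + 8800 = 8770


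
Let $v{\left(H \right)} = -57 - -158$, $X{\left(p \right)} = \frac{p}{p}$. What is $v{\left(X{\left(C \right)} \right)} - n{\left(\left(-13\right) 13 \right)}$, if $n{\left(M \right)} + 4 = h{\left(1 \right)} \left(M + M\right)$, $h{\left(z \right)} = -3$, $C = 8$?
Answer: $-909$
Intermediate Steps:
$X{\left(p \right)} = 1$
$n{\left(M \right)} = -4 - 6 M$ ($n{\left(M \right)} = -4 - 3 \left(M + M\right) = -4 - 3 \cdot 2 M = -4 - 6 M$)
$v{\left(H \right)} = 101$ ($v{\left(H \right)} = -57 + 158 = 101$)
$v{\left(X{\left(C \right)} \right)} - n{\left(\left(-13\right) 13 \right)} = 101 - \left(-4 - 6 \left(\left(-13\right) 13\right)\right) = 101 - \left(-4 - -1014\right) = 101 - \left(-4 + 1014\right) = 101 - 1010 = -909$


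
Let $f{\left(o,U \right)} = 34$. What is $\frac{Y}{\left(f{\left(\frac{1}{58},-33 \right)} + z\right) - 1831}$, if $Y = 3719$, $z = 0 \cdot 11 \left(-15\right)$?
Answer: $- \frac{3719}{1797} \approx -2.0696$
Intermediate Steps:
$z = 0$ ($z = 0 \left(-15\right) = 0$)
$\frac{Y}{\left(f{\left(\frac{1}{58},-33 \right)} + z\right) - 1831} = \frac{3719}{\left(34 + 0\right) - 1831} = \frac{3719}{34 - 1831} = \frac{3719}{-1797} = 3719 \left(- \frac{1}{1797}\right) = - \frac{3719}{1797}$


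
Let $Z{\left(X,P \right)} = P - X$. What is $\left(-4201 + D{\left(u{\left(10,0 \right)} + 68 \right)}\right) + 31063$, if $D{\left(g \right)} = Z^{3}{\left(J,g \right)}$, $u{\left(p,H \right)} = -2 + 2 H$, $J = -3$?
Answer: $355371$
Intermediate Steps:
$D{\left(g \right)} = \left(3 + g\right)^{3}$ ($D{\left(g \right)} = \left(g - -3\right)^{3} = \left(g + 3\right)^{3} = \left(3 + g\right)^{3}$)
$\left(-4201 + D{\left(u{\left(10,0 \right)} + 68 \right)}\right) + 31063 = \left(-4201 + \left(3 + \left(\left(-2 + 2 \cdot 0\right) + 68\right)\right)^{3}\right) + 31063 = \left(-4201 + \left(3 + \left(\left(-2 + 0\right) + 68\right)\right)^{3}\right) + 31063 = \left(-4201 + \left(3 + \left(-2 + 68\right)\right)^{3}\right) + 31063 = \left(-4201 + \left(3 + 66\right)^{3}\right) + 31063 = \left(-4201 + 69^{3}\right) + 31063 = \left(-4201 + 328509\right) + 31063 = 324308 + 31063 = 355371$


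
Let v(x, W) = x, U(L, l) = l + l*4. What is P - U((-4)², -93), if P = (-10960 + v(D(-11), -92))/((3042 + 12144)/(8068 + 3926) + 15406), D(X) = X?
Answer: 1588851344/3422125 ≈ 464.29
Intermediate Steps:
U(L, l) = 5*l (U(L, l) = l + 4*l = 5*l)
P = -2436781/3422125 (P = (-10960 - 11)/((3042 + 12144)/(8068 + 3926) + 15406) = -10971/(15186/11994 + 15406) = -10971/(15186*(1/11994) + 15406) = -10971/(2531/1999 + 15406) = -10971/30799125/1999 = -10971*1999/30799125 = -2436781/3422125 ≈ -0.71207)
P - U((-4)², -93) = -2436781/3422125 - 5*(-93) = -2436781/3422125 - 1*(-465) = -2436781/3422125 + 465 = 1588851344/3422125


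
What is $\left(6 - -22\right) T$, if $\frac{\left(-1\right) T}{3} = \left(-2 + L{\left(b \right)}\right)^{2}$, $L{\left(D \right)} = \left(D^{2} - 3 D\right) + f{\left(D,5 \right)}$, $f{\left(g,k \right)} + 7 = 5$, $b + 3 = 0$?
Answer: $-16464$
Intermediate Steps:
$b = -3$ ($b = -3 + 0 = -3$)
$f{\left(g,k \right)} = -2$ ($f{\left(g,k \right)} = -7 + 5 = -2$)
$L{\left(D \right)} = -2 + D^{2} - 3 D$ ($L{\left(D \right)} = \left(D^{2} - 3 D\right) - 2 = -2 + D^{2} - 3 D$)
$T = -588$ ($T = - 3 \left(-2 - \left(-7 - 9\right)\right)^{2} = - 3 \left(-2 + \left(-2 + 9 + 9\right)\right)^{2} = - 3 \left(-2 + 16\right)^{2} = - 3 \cdot 14^{2} = \left(-3\right) 196 = -588$)
$\left(6 - -22\right) T = \left(6 - -22\right) \left(-588\right) = \left(6 + 22\right) \left(-588\right) = 28 \left(-588\right) = -16464$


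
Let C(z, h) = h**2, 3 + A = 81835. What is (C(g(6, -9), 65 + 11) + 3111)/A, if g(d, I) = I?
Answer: 8887/81832 ≈ 0.10860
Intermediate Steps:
A = 81832 (A = -3 + 81835 = 81832)
(C(g(6, -9), 65 + 11) + 3111)/A = ((65 + 11)**2 + 3111)/81832 = (76**2 + 3111)*(1/81832) = (5776 + 3111)*(1/81832) = 8887*(1/81832) = 8887/81832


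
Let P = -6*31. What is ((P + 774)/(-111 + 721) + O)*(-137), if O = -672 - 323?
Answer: 41535797/305 ≈ 1.3618e+5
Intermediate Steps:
P = -186
O = -995
((P + 774)/(-111 + 721) + O)*(-137) = ((-186 + 774)/(-111 + 721) - 995)*(-137) = (588/610 - 995)*(-137) = (588*(1/610) - 995)*(-137) = (294/305 - 995)*(-137) = -303181/305*(-137) = 41535797/305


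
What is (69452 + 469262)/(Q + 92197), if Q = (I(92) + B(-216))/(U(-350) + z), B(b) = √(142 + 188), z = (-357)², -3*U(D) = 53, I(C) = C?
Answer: 3629443360969924481852/621152953462593857333 - 308920694874*√330/621152953462593857333 ≈ 5.8431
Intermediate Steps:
U(D) = -53/3 (U(D) = -⅓*53 = -53/3)
z = 127449
B(b) = √330
Q = 138/191147 + 3*√330/382294 (Q = (92 + √330)/(-53/3 + 127449) = (92 + √330)/(382294/3) = (92 + √330)*(3/382294) = 138/191147 + 3*√330/382294 ≈ 0.00086451)
(69452 + 469262)/(Q + 92197) = (69452 + 469262)/((138/191147 + 3*√330/382294) + 92197) = 538714/(17623180097/191147 + 3*√330/382294)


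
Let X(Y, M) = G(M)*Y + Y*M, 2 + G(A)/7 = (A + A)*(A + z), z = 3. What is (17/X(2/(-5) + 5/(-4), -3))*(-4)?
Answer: -80/33 ≈ -2.4242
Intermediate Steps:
G(A) = -14 + 14*A*(3 + A) (G(A) = -14 + 7*((A + A)*(A + 3)) = -14 + 7*((2*A)*(3 + A)) = -14 + 7*(2*A*(3 + A)) = -14 + 14*A*(3 + A))
X(Y, M) = M*Y + Y*(-14 + 14*M² + 42*M) (X(Y, M) = (-14 + 14*M² + 42*M)*Y + Y*M = Y*(-14 + 14*M² + 42*M) + M*Y = M*Y + Y*(-14 + 14*M² + 42*M))
(17/X(2/(-5) + 5/(-4), -3))*(-4) = (17/(((2/(-5) + 5/(-4))*(-14 + 14*(-3)² + 43*(-3)))))*(-4) = (17/(((2*(-⅕) + 5*(-¼))*(-14 + 14*9 - 129))))*(-4) = (17/(((-⅖ - 5/4)*(-14 + 126 - 129))))*(-4) = (17/((-33/20*(-17))))*(-4) = (17/(561/20))*(-4) = (17*(20/561))*(-4) = (20/33)*(-4) = -80/33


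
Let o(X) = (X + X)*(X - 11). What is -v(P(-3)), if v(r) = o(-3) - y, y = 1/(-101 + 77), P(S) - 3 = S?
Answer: -2017/24 ≈ -84.042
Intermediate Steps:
P(S) = 3 + S
y = -1/24 (y = 1/(-24) = -1/24 ≈ -0.041667)
o(X) = 2*X*(-11 + X) (o(X) = (2*X)*(-11 + X) = 2*X*(-11 + X))
v(r) = 2017/24 (v(r) = 2*(-3)*(-11 - 3) - 1*(-1/24) = 2*(-3)*(-14) + 1/24 = 84 + 1/24 = 2017/24)
-v(P(-3)) = -1*2017/24 = -2017/24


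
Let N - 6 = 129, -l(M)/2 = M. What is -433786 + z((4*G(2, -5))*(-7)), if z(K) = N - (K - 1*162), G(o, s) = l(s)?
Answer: -433209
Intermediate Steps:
l(M) = -2*M
N = 135 (N = 6 + 129 = 135)
G(o, s) = -2*s
z(K) = 297 - K (z(K) = 135 - (K - 1*162) = 135 - (K - 162) = 135 - (-162 + K) = 135 + (162 - K) = 297 - K)
-433786 + z((4*G(2, -5))*(-7)) = -433786 + (297 - 4*(-2*(-5))*(-7)) = -433786 + (297 - 4*10*(-7)) = -433786 + (297 - 40*(-7)) = -433786 + (297 - 1*(-280)) = -433786 + (297 + 280) = -433786 + 577 = -433209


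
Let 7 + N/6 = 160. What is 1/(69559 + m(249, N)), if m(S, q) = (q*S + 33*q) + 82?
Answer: 1/328517 ≈ 3.0440e-6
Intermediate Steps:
N = 918 (N = -42 + 6*160 = -42 + 960 = 918)
m(S, q) = 82 + 33*q + S*q (m(S, q) = (S*q + 33*q) + 82 = (33*q + S*q) + 82 = 82 + 33*q + S*q)
1/(69559 + m(249, N)) = 1/(69559 + (82 + 33*918 + 249*918)) = 1/(69559 + (82 + 30294 + 228582)) = 1/(69559 + 258958) = 1/328517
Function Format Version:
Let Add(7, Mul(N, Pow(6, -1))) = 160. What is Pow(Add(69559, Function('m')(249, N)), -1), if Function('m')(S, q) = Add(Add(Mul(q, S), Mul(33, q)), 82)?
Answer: Rational(1, 328517) ≈ 3.0440e-6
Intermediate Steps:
N = 918 (N = Add(-42, Mul(6, 160)) = Add(-42, 960) = 918)
Function('m')(S, q) = Add(82, Mul(33, q), Mul(S, q)) (Function('m')(S, q) = Add(Add(Mul(S, q), Mul(33, q)), 82) = Add(Add(Mul(33, q), Mul(S, q)), 82) = Add(82, Mul(33, q), Mul(S, q)))
Pow(Add(69559, Function('m')(249, N)), -1) = Pow(Add(69559, Add(82, Mul(33, 918), Mul(249, 918))), -1) = Pow(Add(69559, Add(82, 30294, 228582)), -1) = Pow(Add(69559, 258958), -1) = Pow(328517, -1) = Rational(1, 328517)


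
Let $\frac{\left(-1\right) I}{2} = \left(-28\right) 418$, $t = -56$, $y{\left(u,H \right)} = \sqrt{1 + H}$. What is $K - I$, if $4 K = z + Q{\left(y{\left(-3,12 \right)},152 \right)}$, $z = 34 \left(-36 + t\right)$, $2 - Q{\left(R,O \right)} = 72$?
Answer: $- \frac{48415}{2} \approx -24208.0$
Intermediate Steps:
$Q{\left(R,O \right)} = -70$ ($Q{\left(R,O \right)} = 2 - 72 = -70$)
$z = -3128$ ($z = 34 \left(-36 - 56\right) = 34 \left(-92\right) = -3128$)
$K = - \frac{1599}{2}$ ($K = \frac{-3128 - 70}{4} = \frac{1}{4} \left(-3198\right) = - \frac{1599}{2} \approx -799.5$)
$I = 23408$ ($I = - 2 \left(\left(-28\right) 418\right) = \left(-2\right) \left(-11704\right) = 23408$)
$K - I = - \frac{1599}{2} - 23408 = - \frac{48415}{2}$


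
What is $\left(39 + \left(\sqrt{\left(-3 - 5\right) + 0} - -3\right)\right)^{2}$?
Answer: $1756 + 168 i \sqrt{2} \approx 1756.0 + 237.59 i$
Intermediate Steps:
$\left(39 + \left(\sqrt{\left(-3 - 5\right) + 0} - -3\right)\right)^{2} = \left(39 + \left(\sqrt{-8 + 0} + 3\right)\right)^{2} = \left(39 + \left(\sqrt{-8} + 3\right)\right)^{2} = \left(39 + \left(2 i \sqrt{2} + 3\right)\right)^{2} = \left(39 + \left(3 + 2 i \sqrt{2}\right)\right)^{2} = \left(42 + 2 i \sqrt{2}\right)^{2}$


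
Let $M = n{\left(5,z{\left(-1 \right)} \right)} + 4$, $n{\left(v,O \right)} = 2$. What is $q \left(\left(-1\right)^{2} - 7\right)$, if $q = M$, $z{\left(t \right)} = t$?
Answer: $-36$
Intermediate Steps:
$M = 6$ ($M = 2 + 4 = 6$)
$q = 6$
$q \left(\left(-1\right)^{2} - 7\right) = 6 \left(\left(-1\right)^{2} - 7\right) = 6 \left(1 - 7\right) = 6 \left(-6\right) = -36$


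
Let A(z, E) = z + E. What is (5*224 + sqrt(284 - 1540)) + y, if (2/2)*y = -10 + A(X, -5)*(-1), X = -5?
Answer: 1120 + 2*I*sqrt(314) ≈ 1120.0 + 35.44*I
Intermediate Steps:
A(z, E) = E + z
y = 0 (y = -10 + (-5 - 5)*(-1) = -10 - 10*(-1) = -10 + 10 = 0)
(5*224 + sqrt(284 - 1540)) + y = (5*224 + sqrt(284 - 1540)) + 0 = (1120 + sqrt(-1256)) + 0 = (1120 + 2*I*sqrt(314)) + 0 = 1120 + 2*I*sqrt(314)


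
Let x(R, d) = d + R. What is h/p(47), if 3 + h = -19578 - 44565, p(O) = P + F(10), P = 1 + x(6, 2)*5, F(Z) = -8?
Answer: -21382/11 ≈ -1943.8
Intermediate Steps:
x(R, d) = R + d
P = 41 (P = 1 + (6 + 2)*5 = 1 + 8*5 = 1 + 40 = 41)
p(O) = 33 (p(O) = 41 - 8 = 33)
h = -64146 (h = -3 + (-19578 - 44565) = -3 - 64143 = -64146)
h/p(47) = -64146/33 = -64146*1/33 = -21382/11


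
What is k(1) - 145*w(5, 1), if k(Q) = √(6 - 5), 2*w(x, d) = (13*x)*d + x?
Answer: -5074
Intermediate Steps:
w(x, d) = x/2 + 13*d*x/2 (w(x, d) = ((13*x)*d + x)/2 = (13*d*x + x)/2 = (x + 13*d*x)/2 = x/2 + 13*d*x/2)
k(Q) = 1 (k(Q) = √1 = 1)
k(1) - 145*w(5, 1) = 1 - 145*5*(1 + 13*1)/2 = 1 - 145*5*(1 + 13)/2 = 1 - 145*5*14/2 = 1 - 145*35 = 1 - 5075 = -5074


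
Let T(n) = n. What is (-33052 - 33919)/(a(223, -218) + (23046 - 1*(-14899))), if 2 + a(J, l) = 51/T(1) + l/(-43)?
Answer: -2879753/1633960 ≈ -1.7624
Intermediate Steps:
a(J, l) = 49 - l/43 (a(J, l) = -2 + (51/1 + l/(-43)) = -2 + (51*1 + l*(-1/43)) = -2 + (51 - l/43) = 49 - l/43)
(-33052 - 33919)/(a(223, -218) + (23046 - 1*(-14899))) = (-33052 - 33919)/((49 - 1/43*(-218)) + (23046 - 1*(-14899))) = -66971/((49 + 218/43) + (23046 + 14899)) = -66971/(2325/43 + 37945) = -66971/1633960/43 = -66971*43/1633960 = -2879753/1633960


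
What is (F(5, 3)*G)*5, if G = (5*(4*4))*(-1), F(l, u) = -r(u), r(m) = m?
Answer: 1200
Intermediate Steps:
F(l, u) = -u
G = -80 (G = (5*16)*(-1) = 80*(-1) = -80)
(F(5, 3)*G)*5 = (-1*3*(-80))*5 = -3*(-80)*5 = 240*5 = 1200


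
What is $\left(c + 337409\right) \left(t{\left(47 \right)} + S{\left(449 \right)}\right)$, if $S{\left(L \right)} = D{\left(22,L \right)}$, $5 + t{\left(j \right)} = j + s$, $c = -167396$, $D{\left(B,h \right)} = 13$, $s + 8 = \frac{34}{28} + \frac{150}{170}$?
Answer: $\frac{1986601905}{238} \approx 8.3471 \cdot 10^{6}$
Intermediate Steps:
$s = - \frac{1405}{238}$ ($s = -8 + \left(\frac{34}{28} + \frac{150}{170}\right) = -8 + \left(34 \cdot \frac{1}{28} + 150 \cdot \frac{1}{170}\right) = -8 + \left(\frac{17}{14} + \frac{15}{17}\right) = -8 + \frac{499}{238} = - \frac{1405}{238} \approx -5.9034$)
$t{\left(j \right)} = - \frac{2595}{238} + j$ ($t{\left(j \right)} = -5 + \left(j - \frac{1405}{238}\right) = -5 + \left(- \frac{1405}{238} + j\right) = - \frac{2595}{238} + j$)
$S{\left(L \right)} = 13$
$\left(c + 337409\right) \left(t{\left(47 \right)} + S{\left(449 \right)}\right) = \left(-167396 + 337409\right) \left(\left(- \frac{2595}{238} + 47\right) + 13\right) = 170013 \left(\frac{8591}{238} + 13\right) = 170013 \cdot \frac{11685}{238} = \frac{1986601905}{238}$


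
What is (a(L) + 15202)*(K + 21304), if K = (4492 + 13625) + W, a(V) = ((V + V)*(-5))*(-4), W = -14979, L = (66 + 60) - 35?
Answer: 460536164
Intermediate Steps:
L = 91 (L = 126 - 35 = 91)
a(V) = 40*V (a(V) = ((2*V)*(-5))*(-4) = -10*V*(-4) = 40*V)
K = 3138 (K = (4492 + 13625) - 14979 = 18117 - 14979 = 3138)
(a(L) + 15202)*(K + 21304) = (40*91 + 15202)*(3138 + 21304) = (3640 + 15202)*24442 = 18842*24442 = 460536164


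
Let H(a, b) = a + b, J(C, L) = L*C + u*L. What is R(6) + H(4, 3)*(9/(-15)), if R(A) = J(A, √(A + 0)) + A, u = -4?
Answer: 9/5 + 2*√6 ≈ 6.6990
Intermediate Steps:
J(C, L) = -4*L + C*L (J(C, L) = L*C - 4*L = C*L - 4*L = -4*L + C*L)
R(A) = A + √A*(-4 + A) (R(A) = √(A + 0)*(-4 + A) + A = √A*(-4 + A) + A = A + √A*(-4 + A))
R(6) + H(4, 3)*(9/(-15)) = (6 + √6*(-4 + 6)) + (4 + 3)*(9/(-15)) = (6 + √6*2) + 7*(9*(-1/15)) = (6 + 2*√6) + 7*(-⅗) = (6 + 2*√6) - 21/5 = 9/5 + 2*√6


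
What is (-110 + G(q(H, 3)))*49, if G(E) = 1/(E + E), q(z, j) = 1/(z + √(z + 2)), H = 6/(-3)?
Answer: -5439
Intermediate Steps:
H = -2 (H = 6*(-⅓) = -2)
q(z, j) = 1/(z + √(2 + z))
G(E) = 1/(2*E)
(-110 + G(q(H, 3)))*49 = (-110 + 1/(2*(1/(-2 + √(2 - 2)))))*49 = (-110 + 1/(2*(1/(-2 + √0))))*49 = (-110 + 1/(2*(1/(-2 + 0))))*49 = (-110 + 1/(2*(1/(-2))))*49 = (-110 + 1/(2*(-½)))*49 = (-110 + (½)*(-2))*49 = (-110 - 1)*49 = -111*49 = -5439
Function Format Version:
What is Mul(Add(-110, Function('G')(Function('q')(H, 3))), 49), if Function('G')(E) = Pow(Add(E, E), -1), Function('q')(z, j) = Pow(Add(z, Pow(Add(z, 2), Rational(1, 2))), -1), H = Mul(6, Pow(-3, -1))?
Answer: -5439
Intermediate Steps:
H = -2 (H = Mul(6, Rational(-1, 3)) = -2)
Function('q')(z, j) = Pow(Add(z, Pow(Add(2, z), Rational(1, 2))), -1)
Function('G')(E) = Mul(Rational(1, 2), Pow(E, -1)) (Function('G')(E) = Pow(Mul(2, E), -1) = Mul(Rational(1, 2), Pow(E, -1)))
Mul(Add(-110, Function('G')(Function('q')(H, 3))), 49) = Mul(Add(-110, Mul(Rational(1, 2), Pow(Pow(Add(-2, Pow(Add(2, -2), Rational(1, 2))), -1), -1))), 49) = Mul(Add(-110, Mul(Rational(1, 2), Pow(Pow(Add(-2, Pow(0, Rational(1, 2))), -1), -1))), 49) = Mul(Add(-110, Mul(Rational(1, 2), Pow(Pow(Add(-2, 0), -1), -1))), 49) = Mul(Add(-110, Mul(Rational(1, 2), Pow(Pow(-2, -1), -1))), 49) = Mul(Add(-110, Mul(Rational(1, 2), Pow(Rational(-1, 2), -1))), 49) = Mul(Add(-110, Mul(Rational(1, 2), -2)), 49) = Mul(Add(-110, -1), 49) = Mul(-111, 49) = -5439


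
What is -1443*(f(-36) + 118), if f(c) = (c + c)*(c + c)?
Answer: -7650786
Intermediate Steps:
f(c) = 4*c**2 (f(c) = (2*c)*(2*c) = 4*c**2)
-1443*(f(-36) + 118) = -1443*(4*(-36)**2 + 118) = -1443*(4*1296 + 118) = -1443*(5184 + 118) = -1443*5302 = -7650786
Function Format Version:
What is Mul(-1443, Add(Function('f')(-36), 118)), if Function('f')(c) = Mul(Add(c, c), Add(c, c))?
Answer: -7650786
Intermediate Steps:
Function('f')(c) = Mul(4, Pow(c, 2)) (Function('f')(c) = Mul(Mul(2, c), Mul(2, c)) = Mul(4, Pow(c, 2)))
Mul(-1443, Add(Function('f')(-36), 118)) = Mul(-1443, Add(Mul(4, Pow(-36, 2)), 118)) = Mul(-1443, Add(Mul(4, 1296), 118)) = Mul(-1443, Add(5184, 118)) = Mul(-1443, 5302) = -7650786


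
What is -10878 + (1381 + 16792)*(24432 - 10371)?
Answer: 255519675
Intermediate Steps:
-10878 + (1381 + 16792)*(24432 - 10371) = -10878 + 18173*14061 = -10878 + 255530553 = 255519675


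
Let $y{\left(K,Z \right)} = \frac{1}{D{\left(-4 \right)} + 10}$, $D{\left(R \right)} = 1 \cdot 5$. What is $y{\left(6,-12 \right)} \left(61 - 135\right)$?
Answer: $- \frac{74}{15} \approx -4.9333$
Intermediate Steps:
$D{\left(R \right)} = 5$
$y{\left(K,Z \right)} = \frac{1}{15}$ ($y{\left(K,Z \right)} = \frac{1}{5 + 10} = \frac{1}{15}$)
$y{\left(6,-12 \right)} \left(61 - 135\right) = \frac{61 - 135}{15} = \frac{1}{15} \left(-74\right) = - \frac{74}{15}$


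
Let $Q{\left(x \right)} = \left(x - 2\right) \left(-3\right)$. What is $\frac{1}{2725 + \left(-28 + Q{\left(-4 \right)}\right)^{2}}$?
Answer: $\frac{1}{2825} \approx 0.00035398$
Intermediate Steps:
$Q{\left(x \right)} = 6 - 3 x$ ($Q{\left(x \right)} = \left(-2 + x\right) \left(-3\right) = 6 - 3 x$)
$\frac{1}{2725 + \left(-28 + Q{\left(-4 \right)}\right)^{2}} = \frac{1}{2725 + \left(-28 + \left(6 - -12\right)\right)^{2}} = \frac{1}{2725 + \left(-28 + \left(6 + 12\right)\right)^{2}} = \frac{1}{2725 + \left(-28 + 18\right)^{2}} = \frac{1}{2725 + \left(-10\right)^{2}} = \frac{1}{2725 + 100} = \frac{1}{2825}$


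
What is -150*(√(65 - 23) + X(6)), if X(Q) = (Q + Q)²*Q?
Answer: -129600 - 150*√42 ≈ -1.3057e+5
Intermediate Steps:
X(Q) = 4*Q³ (X(Q) = (2*Q)²*Q = (4*Q²)*Q = 4*Q³)
-150*(√(65 - 23) + X(6)) = -150*(√(65 - 23) + 4*6³) = -150*(√42 + 4*216) = -150*(√42 + 864) = -150*(864 + √42) = -129600 - 150*√42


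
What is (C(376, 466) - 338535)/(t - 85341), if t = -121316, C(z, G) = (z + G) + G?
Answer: 30657/18787 ≈ 1.6318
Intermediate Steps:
C(z, G) = z + 2*G (C(z, G) = (G + z) + G = z + 2*G)
(C(376, 466) - 338535)/(t - 85341) = ((376 + 2*466) - 338535)/(-121316 - 85341) = ((376 + 932) - 338535)/(-206657) = (1308 - 338535)*(-1/206657) = -337227*(-1/206657) = 30657/18787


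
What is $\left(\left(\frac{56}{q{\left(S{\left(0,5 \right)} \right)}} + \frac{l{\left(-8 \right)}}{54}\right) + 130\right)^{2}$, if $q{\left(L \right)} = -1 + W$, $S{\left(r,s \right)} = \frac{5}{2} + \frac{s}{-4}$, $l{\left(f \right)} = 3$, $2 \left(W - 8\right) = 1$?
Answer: $\frac{153190129}{8100} \approx 18912.0$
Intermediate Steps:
$W = \frac{17}{2}$ ($W = 8 + \frac{1}{2} \cdot 1 = 8 + \frac{1}{2} = \frac{17}{2} \approx 8.5$)
$S{\left(r,s \right)} = \frac{5}{2} - \frac{s}{4}$ ($S{\left(r,s \right)} = 5 \cdot \frac{1}{2} + s \left(- \frac{1}{4}\right) = \frac{5}{2} - \frac{s}{4}$)
$q{\left(L \right)} = \frac{15}{2}$ ($q{\left(L \right)} = -1 + \frac{17}{2} = \frac{15}{2}$)
$\left(\left(\frac{56}{q{\left(S{\left(0,5 \right)} \right)}} + \frac{l{\left(-8 \right)}}{54}\right) + 130\right)^{2} = \left(\left(\frac{56}{\frac{15}{2}} + \frac{3}{54}\right) + 130\right)^{2} = \left(\left(56 \cdot \frac{2}{15} + 3 \cdot \frac{1}{54}\right) + 130\right)^{2} = \left(\left(\frac{112}{15} + \frac{1}{18}\right) + 130\right)^{2} = \left(\frac{677}{90} + 130\right)^{2} = \left(\frac{12377}{90}\right)^{2} = \frac{153190129}{8100}$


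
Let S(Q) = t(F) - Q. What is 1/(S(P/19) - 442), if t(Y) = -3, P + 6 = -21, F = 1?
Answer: -19/8428 ≈ -0.0022544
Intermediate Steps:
P = -27 (P = -6 - 21 = -27)
S(Q) = -3 - Q
1/(S(P/19) - 442) = 1/((-3 - (-27)/19) - 442) = 1/((-3 - 1*(-27/19)) - 442) = 1/((-3 + 27/19) - 442) = 1/(-30/19 - 442) = 1/(-8428/19) = -19/8428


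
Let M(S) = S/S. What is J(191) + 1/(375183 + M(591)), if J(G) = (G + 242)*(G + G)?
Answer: 62057684705/375184 ≈ 1.6541e+5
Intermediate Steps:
M(S) = 1
J(G) = 2*G*(242 + G) (J(G) = (242 + G)*(2*G) = 2*G*(242 + G))
J(191) + 1/(375183 + M(591)) = 2*191*(242 + 191) + 1/(375183 + 1) = 2*191*433 + 1/375184 = 165406 + 1/375184 = 62057684705/375184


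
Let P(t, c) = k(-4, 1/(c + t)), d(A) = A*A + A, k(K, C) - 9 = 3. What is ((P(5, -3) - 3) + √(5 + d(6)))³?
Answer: (9 + √47)³ ≈ 3986.1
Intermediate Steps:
k(K, C) = 12 (k(K, C) = 9 + 3 = 12)
d(A) = A + A² (d(A) = A² + A = A + A²)
P(t, c) = 12
((P(5, -3) - 3) + √(5 + d(6)))³ = ((12 - 3) + √(5 + 6*(1 + 6)))³ = (9 + √(5 + 6*7))³ = (9 + √(5 + 42))³ = (9 + √47)³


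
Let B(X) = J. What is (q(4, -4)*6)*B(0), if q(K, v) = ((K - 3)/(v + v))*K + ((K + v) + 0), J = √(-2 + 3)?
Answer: -3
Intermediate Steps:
J = 1 (J = √1 = 1)
B(X) = 1
q(K, v) = K + v + K*(-3 + K)/(2*v) (q(K, v) = ((-3 + K)/((2*v)))*K + (K + v) = ((-3 + K)*(1/(2*v)))*K + (K + v) = ((-3 + K)/(2*v))*K + (K + v) = K*(-3 + K)/(2*v) + (K + v) = K + v + K*(-3 + K)/(2*v))
(q(4, -4)*6)*B(0) = (((½)*(4² - 3*4 + 2*(-4)*(4 - 4))/(-4))*6)*1 = (((½)*(-¼)*(16 - 12 + 2*(-4)*0))*6)*1 = (((½)*(-¼)*(16 - 12 + 0))*6)*1 = (((½)*(-¼)*4)*6)*1 = -½*6*1 = -3*1 = -3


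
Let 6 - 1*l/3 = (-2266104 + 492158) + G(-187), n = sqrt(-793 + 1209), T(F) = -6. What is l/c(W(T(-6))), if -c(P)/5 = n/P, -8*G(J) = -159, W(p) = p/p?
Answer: -42574371*sqrt(26)/4160 ≈ -52185.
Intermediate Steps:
W(p) = 1
n = 4*sqrt(26) (n = sqrt(416) = 4*sqrt(26) ≈ 20.396)
G(J) = 159/8 (G(J) = -1/8*(-159) = 159/8)
c(P) = -20*sqrt(26)/P (c(P) = -5*4*sqrt(26)/P = -20*sqrt(26)/P)
l = 42574371/8 (l = 18 - 3*((-2266104 + 492158) + 159/8) = 18 - 3*(-1773946 + 159/8) = 18 - 3*(-14191409/8) = 18 + 42574227/8 = 42574371/8 ≈ 5.3218e+6)
l/c(W(T(-6))) = 42574371/(8*((-20*sqrt(26)/1))) = 42574371/(8*((-20*sqrt(26)*1))) = 42574371/(8*((-20*sqrt(26)))) = 42574371*(-sqrt(26)/520)/8 = -42574371*sqrt(26)/4160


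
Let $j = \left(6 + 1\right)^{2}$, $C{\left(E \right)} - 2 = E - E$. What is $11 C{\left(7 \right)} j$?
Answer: $1078$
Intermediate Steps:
$C{\left(E \right)} = 2$ ($C{\left(E \right)} = 2 + \left(E - E\right) = 2 + 0 = 2$)
$j = 49$ ($j = 7^{2} = 49$)
$11 C{\left(7 \right)} j = 11 \cdot 2 \cdot 49 = 22 \cdot 49 = 1078$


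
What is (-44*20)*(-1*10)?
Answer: 8800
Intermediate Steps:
(-44*20)*(-1*10) = -880*(-10) = 8800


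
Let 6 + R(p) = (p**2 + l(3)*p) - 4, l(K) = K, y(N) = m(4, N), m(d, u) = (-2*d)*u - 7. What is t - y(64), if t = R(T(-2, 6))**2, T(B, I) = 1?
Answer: 555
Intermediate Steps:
m(d, u) = -7 - 2*d*u (m(d, u) = -2*d*u - 7 = -7 - 2*d*u)
y(N) = -7 - 8*N (y(N) = -7 - 2*4*N = -7 - 8*N)
R(p) = -10 + p**2 + 3*p (R(p) = -6 + ((p**2 + 3*p) - 4) = -6 + (-4 + p**2 + 3*p) = -10 + p**2 + 3*p)
t = 36 (t = (-10 + 1**2 + 3*1)**2 = (-10 + 1 + 3)**2 = (-6)**2 = 36)
t - y(64) = 36 - (-7 - 8*64) = 36 - (-7 - 512) = 36 - 1*(-519) = 36 + 519 = 555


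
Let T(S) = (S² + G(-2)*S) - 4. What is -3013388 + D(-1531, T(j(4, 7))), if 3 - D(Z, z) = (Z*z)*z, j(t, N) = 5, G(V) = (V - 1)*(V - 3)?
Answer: 11096311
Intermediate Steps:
G(V) = (-1 + V)*(-3 + V)
T(S) = -4 + S² + 15*S (T(S) = (S² + (3 + (-2)² - 4*(-2))*S) - 4 = (S² + (3 + 4 + 8)*S) - 4 = (S² + 15*S) - 4 = -4 + S² + 15*S)
D(Z, z) = 3 - Z*z² (D(Z, z) = 3 - Z*z*z = 3 - Z*z²)
-3013388 + D(-1531, T(j(4, 7))) = -3013388 + (3 - 1*(-1531)*(-4 + 5² + 15*5)²) = -3013388 + (3 - 1*(-1531)*(-4 + 25 + 75)²) = -3013388 + (3 - 1*(-1531)*96²) = -3013388 + (3 - 1*(-1531)*9216) = -3013388 + (3 + 14109696) = -3013388 + 14109699 = 11096311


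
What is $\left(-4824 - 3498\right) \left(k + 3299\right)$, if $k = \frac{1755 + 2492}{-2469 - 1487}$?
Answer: $- \frac{54286890117}{1978} \approx -2.7445 \cdot 10^{7}$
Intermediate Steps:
$k = - \frac{4247}{3956}$ ($k = \frac{4247}{-3956} = 4247 \left(- \frac{1}{3956}\right) = - \frac{4247}{3956} \approx -1.0736$)
$\left(-4824 - 3498\right) \left(k + 3299\right) = \left(-4824 - 3498\right) \left(- \frac{4247}{3956} + 3299\right) = \left(-8322\right) \frac{13046597}{3956} = - \frac{54286890117}{1978}$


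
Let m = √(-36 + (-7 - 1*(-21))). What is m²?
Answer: -22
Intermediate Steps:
m = I*√22 (m = √(-36 + (-7 + 21)) = √(-36 + 14) = √(-22) = I*√22 ≈ 4.6904*I)
m² = (I*√22)² = -22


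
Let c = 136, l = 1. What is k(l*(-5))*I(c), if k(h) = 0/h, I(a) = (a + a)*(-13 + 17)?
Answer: 0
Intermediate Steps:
I(a) = 8*a (I(a) = (2*a)*4 = 8*a)
k(h) = 0
k(l*(-5))*I(c) = 0*(8*136) = 0*1088 = 0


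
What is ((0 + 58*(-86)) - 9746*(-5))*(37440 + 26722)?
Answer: 2806574204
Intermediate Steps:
((0 + 58*(-86)) - 9746*(-5))*(37440 + 26722) = ((0 - 4988) + 48730)*64162 = (-4988 + 48730)*64162 = 43742*64162 = 2806574204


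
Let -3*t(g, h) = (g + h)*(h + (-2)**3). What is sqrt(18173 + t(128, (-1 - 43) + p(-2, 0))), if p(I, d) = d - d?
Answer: 3*sqrt(2181) ≈ 140.10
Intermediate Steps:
p(I, d) = 0
t(g, h) = -(-8 + h)*(g + h)/3 (t(g, h) = -(g + h)*(h + (-2)**3)/3 = -(g + h)*(h - 8)/3 = -(g + h)*(-8 + h)/3 = -(-8 + h)*(g + h)/3)
sqrt(18173 + t(128, (-1 - 43) + p(-2, 0))) = sqrt(18173 + (-((-1 - 43) + 0)**2/3 + (8/3)*128 + 8*((-1 - 43) + 0)/3 - 1/3*128*((-1 - 43) + 0))) = sqrt(18173 + (-(-44 + 0)**2/3 + 1024/3 + 8*(-44 + 0)/3 - 1/3*128*(-44 + 0))) = sqrt(18173 + (-1/3*(-44)**2 + 1024/3 + (8/3)*(-44) - 1/3*128*(-44))) = sqrt(18173 + (-1/3*1936 + 1024/3 - 352/3 + 5632/3)) = sqrt(18173 + (-1936/3 + 1024/3 - 352/3 + 5632/3)) = sqrt(18173 + 1456) = sqrt(19629) = 3*sqrt(2181)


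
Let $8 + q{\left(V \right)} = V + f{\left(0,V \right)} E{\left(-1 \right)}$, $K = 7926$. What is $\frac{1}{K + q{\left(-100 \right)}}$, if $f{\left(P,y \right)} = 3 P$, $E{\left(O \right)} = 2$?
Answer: $\frac{1}{7818} \approx 0.00012791$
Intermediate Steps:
$q{\left(V \right)} = -8 + V$ ($q{\left(V \right)} = -8 + \left(V + 3 \cdot 0 \cdot 2\right) = -8 + \left(V + 0 \cdot 2\right) = -8 + \left(V + 0\right) = -8 + V$)
$\frac{1}{K + q{\left(-100 \right)}} = \frac{1}{7926 - 108} = \frac{1}{7818}$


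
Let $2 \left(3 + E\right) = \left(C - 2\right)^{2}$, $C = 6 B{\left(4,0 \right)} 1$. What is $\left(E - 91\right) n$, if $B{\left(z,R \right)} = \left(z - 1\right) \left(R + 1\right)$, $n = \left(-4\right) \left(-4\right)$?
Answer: $544$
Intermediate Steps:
$n = 16$
$B{\left(z,R \right)} = \left(1 + R\right) \left(-1 + z\right)$ ($B{\left(z,R \right)} = \left(-1 + z\right) \left(1 + R\right) = \left(1 + R\right) \left(-1 + z\right)$)
$C = 18$ ($C = 6 \left(-1 + 4 - 0 + 0 \cdot 4\right) 1 = 6 \left(-1 + 4 + 0 + 0\right) 1 = 6 \cdot 3 \cdot 1 = 18 \cdot 1 = 18$)
$E = 125$ ($E = -3 + \frac{\left(18 - 2\right)^{2}}{2} = -3 + \frac{16^{2}}{2} = -3 + \frac{1}{2} \cdot 256 = -3 + 128 = 125$)
$\left(E - 91\right) n = \left(125 - 91\right) 16 = 34 \cdot 16 = 544$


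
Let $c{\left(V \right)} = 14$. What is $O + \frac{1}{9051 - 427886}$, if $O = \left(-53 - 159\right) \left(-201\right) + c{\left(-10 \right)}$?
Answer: $\frac{17853260709}{418835} \approx 42626.0$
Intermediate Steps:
$O = 42626$ ($O = \left(-53 - 159\right) \left(-201\right) + 14 = \left(-212\right) \left(-201\right) + 14 = 42612 + 14 = 42626$)
$O + \frac{1}{9051 - 427886} = 42626 + \frac{1}{9051 - 427886} = 42626 + \frac{1}{-418835} = 42626 - \frac{1}{418835} = \frac{17853260709}{418835}$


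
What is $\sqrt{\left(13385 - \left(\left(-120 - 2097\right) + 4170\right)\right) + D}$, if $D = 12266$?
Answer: $17 \sqrt{82} \approx 153.94$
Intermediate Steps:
$\sqrt{\left(13385 - \left(\left(-120 - 2097\right) + 4170\right)\right) + D} = \sqrt{\left(13385 - \left(\left(-120 - 2097\right) + 4170\right)\right) + 12266} = \sqrt{\left(13385 - \left(-2217 + 4170\right)\right) + 12266} = \sqrt{\left(13385 - 1953\right) + 12266} = \sqrt{11432 + 12266} = \sqrt{23698} = 17 \sqrt{82}$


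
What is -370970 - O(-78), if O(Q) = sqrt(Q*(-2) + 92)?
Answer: -370970 - 2*sqrt(62) ≈ -3.7099e+5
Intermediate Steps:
O(Q) = sqrt(92 - 2*Q) (O(Q) = sqrt(-2*Q + 92) = sqrt(92 - 2*Q))
-370970 - O(-78) = -370970 - sqrt(92 - 2*(-78)) = -370970 - sqrt(92 + 156) = -370970 - sqrt(248) = -370970 - 2*sqrt(62)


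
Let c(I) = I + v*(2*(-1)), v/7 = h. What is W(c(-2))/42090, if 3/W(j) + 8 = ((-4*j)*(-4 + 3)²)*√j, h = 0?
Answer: -1/336720 - I*√2/336720 ≈ -2.9698e-6 - 4.2e-6*I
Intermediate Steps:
v = 0 (v = 7*0 = 0)
c(I) = I (c(I) = I + 0*(2*(-1)) = I + 0*(-2) = I + 0 = I)
W(j) = 3/(-8 - 4*j^(3/2)) (W(j) = 3/(-8 + ((-4*j)*(-4 + 3)²)*√j) = 3/(-8 + (-4*j*(-1)²)*√j) = 3/(-8 + (-4*j*1)*√j) = 3/(-8 + (-4*j)*√j) = 3/(-8 - 4*j^(3/2)))
W(c(-2))/42090 = -3/(8 + 4*(-2)^(3/2))/42090 = -3/(8 + 4*(-2*I*√2))*(1/42090) = -3/(8 - 8*I*√2)*(1/42090) = -1/(14030*(8 - 8*I*√2))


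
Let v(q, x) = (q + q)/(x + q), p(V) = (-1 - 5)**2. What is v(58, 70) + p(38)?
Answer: 1181/32 ≈ 36.906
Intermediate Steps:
p(V) = 36 (p(V) = (-6)**2 = 36)
v(q, x) = 2*q/(q + x) (v(q, x) = (2*q)/(q + x) = 2*q/(q + x))
v(58, 70) + p(38) = 2*58/(58 + 70) + 36 = 2*58/128 + 36 = 2*58*(1/128) + 36 = 29/32 + 36 = 1181/32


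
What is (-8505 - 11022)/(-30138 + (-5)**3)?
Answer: 19527/30263 ≈ 0.64524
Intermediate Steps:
(-8505 - 11022)/(-30138 + (-5)**3) = -19527/(-30138 - 125) = -19527/(-30263) = -19527*(-1/30263) = 19527/30263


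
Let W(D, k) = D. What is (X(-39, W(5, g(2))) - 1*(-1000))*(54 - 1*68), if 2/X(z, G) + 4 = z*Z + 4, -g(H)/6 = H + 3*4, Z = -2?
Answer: -546014/39 ≈ -14000.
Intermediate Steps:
g(H) = -72 - 6*H (g(H) = -6*(H + 3*4) = -6*(H + 12) = -6*(12 + H) = -72 - 6*H)
X(z, G) = -1/z (X(z, G) = 2/(-4 + (z*(-2) + 4)) = 2/(-4 + (-2*z + 4)) = 2/(-4 + (4 - 2*z)) = 2/((-2*z)) = 2*(-1/(2*z)) = -1/z)
(X(-39, W(5, g(2))) - 1*(-1000))*(54 - 1*68) = (-1/(-39) - 1*(-1000))*(54 - 1*68) = (-1*(-1/39) + 1000)*(54 - 68) = (1/39 + 1000)*(-14) = (39001/39)*(-14) = -546014/39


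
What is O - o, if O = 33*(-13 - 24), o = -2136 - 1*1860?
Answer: 2775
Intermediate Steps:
o = -3996 (o = -2136 - 1860 = -3996)
O = -1221 (O = 33*(-37) = -1221)
O - o = -1221 - 1*(-3996) = -1221 + 3996 = 2775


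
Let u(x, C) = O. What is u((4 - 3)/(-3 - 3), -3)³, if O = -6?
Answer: -216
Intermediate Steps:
u(x, C) = -6
u((4 - 3)/(-3 - 3), -3)³ = (-6)³ = -216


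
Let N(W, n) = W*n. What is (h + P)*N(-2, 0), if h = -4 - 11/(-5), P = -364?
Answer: 0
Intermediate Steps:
h = -9/5 (h = -4 - 1/5*(-11) = -4 + 11/5 = -9/5 ≈ -1.8000)
(h + P)*N(-2, 0) = (-9/5 - 364)*(-2*0) = -1829/5*0 = 0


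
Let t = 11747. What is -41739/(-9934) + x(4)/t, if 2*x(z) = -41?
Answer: 245052193/58347349 ≈ 4.1999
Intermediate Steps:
x(z) = -41/2 (x(z) = (1/2)*(-41) = -41/2)
-41739/(-9934) + x(4)/t = -41739/(-9934) - 41/2/11747 = -41739*(-1/9934) - 41/2*1/11747 = 41739/9934 - 41/23494 = 245052193/58347349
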